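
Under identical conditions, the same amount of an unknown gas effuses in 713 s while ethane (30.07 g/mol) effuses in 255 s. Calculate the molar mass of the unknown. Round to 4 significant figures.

Using Graham's law: t_X/t_C₂H₆ = √(M_X/M_C₂H₆).
713/255 = 2.796 = √(M_X/30.07)
M_X = 30.07 × 2.796² = 30.07 × 7.818 = 235.1 g/mol

235.1 g/mol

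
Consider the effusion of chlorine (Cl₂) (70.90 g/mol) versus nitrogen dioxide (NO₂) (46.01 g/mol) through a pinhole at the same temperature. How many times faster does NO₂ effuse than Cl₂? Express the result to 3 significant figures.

1.24

Graham's law gives rate_NO₂/rate_Cl₂ = √(M_Cl₂/M_NO₂) = √(70.90/46.01) = √1.541 = 1.24.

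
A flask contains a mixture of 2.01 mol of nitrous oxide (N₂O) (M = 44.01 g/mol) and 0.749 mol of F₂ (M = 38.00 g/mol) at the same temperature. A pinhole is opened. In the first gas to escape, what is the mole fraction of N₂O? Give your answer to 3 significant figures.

0.714

Effusion rate of each component ∝ n_i/√M_i (partial pressure × 1/√M).
So x_N₂O in the escaping gas = (n_N₂O/√M_N₂O) / Σ(n_i/√M_i)
= (2.01/√44.01) / (2.01/√44.01 + 0.749/√38.00) = 0.3030/(0.3030 + 0.1215) = 0.714.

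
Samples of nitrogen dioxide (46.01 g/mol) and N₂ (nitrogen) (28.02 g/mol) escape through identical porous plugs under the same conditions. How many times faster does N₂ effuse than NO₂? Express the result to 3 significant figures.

Since effusion rate ∝ 1/√M, rate_N₂/rate_NO₂ = √(M_NO₂/M_N₂) = √(46.01/28.02) = √1.642 = 1.28.

1.28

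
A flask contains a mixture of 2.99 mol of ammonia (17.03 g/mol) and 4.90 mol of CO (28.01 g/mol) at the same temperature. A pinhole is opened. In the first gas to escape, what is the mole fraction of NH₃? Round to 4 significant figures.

0.4390

Each component's effusion rate ∝ (its partial pressure)·(1/√M) ∝ n_i/√M_i.
So x_NH₃ in the escaping gas = (n_NH₃/√M_NH₃) / Σ(n_i/√M_i)
= (2.99/√17.03) / (2.99/√17.03 + 4.90/√28.01) = 0.7245/(0.7245 + 0.9258) = 0.4390.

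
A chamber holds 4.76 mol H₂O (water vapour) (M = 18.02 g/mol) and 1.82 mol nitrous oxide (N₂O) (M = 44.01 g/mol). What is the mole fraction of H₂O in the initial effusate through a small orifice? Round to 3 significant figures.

0.803

Effusion rate of each component ∝ n_i/√M_i (partial pressure × 1/√M).
Mole fraction of H₂O in the effusate = (n_H₂O/√M_H₂O) / (n_H₂O/√M_H₂O + n_N₂O/√M_N₂O)
= (4.76/√18.02) / (4.76/√18.02 + 1.82/√44.01) = 1.121/(1.121 + 0.2743) = 0.803.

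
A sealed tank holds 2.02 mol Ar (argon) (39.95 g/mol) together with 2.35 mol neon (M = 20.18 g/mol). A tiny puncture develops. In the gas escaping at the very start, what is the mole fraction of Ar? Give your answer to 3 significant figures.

Effusion rate of each component ∝ n_i/√M_i (partial pressure × 1/√M).
x_Ar(eff) = (n_Ar/√M_Ar) / (n_Ar/√M_Ar + n_Ne/√M_Ne)
= (2.02/√39.95) / (2.02/√39.95 + 2.35/√20.18) = 0.3196/(0.3196 + 0.5231) = 0.379.

0.379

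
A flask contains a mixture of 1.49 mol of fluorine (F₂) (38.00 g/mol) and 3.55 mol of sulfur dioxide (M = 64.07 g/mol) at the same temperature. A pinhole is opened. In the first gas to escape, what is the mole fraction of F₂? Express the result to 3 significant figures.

Effusion rate of each component ∝ n_i/√M_i (partial pressure × 1/√M).
Mole fraction of F₂ in the effusate = (n_F₂/√M_F₂) / (n_F₂/√M_F₂ + n_SO₂/√M_SO₂)
= (1.49/√38.00) / (1.49/√38.00 + 3.55/√64.07) = 0.2417/(0.2417 + 0.4435) = 0.353.

0.353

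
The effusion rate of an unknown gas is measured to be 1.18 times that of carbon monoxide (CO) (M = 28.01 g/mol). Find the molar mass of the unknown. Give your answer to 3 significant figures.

Using Graham's law: rate_X/rate_CO = √(M_CO/M_X).
1.18 = √(28.01/M_X)
M_X = 28.01 / 1.18² = 28.01 / 1.392 = 20.1 g/mol

20.1 g/mol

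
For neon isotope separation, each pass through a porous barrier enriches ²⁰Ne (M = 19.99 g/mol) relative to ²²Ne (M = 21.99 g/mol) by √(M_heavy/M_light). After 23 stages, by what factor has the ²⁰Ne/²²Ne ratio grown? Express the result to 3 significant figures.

2.99

Overall factor = α^23 with α = √(21.99/19.99), i.e. (21.99/19.99)^(23/2).
= 1.10005^(23/2) = 2.99.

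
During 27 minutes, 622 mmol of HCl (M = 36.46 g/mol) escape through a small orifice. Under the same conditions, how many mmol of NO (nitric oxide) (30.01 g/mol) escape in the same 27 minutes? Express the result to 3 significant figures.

Since effusion rate ∝ 1/√M, rate_NO/rate_HCl = √(M_HCl/M_NO) = √(36.46/30.01) = √1.215 = 1.102.
So the amount for NO is 622 × 1.102 = 686 mmol.

686 mmol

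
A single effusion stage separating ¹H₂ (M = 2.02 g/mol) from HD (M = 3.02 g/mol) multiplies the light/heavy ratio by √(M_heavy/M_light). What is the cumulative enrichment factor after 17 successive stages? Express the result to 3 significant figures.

30.5

Each stage multiplies the ratio by α = √(3.02/2.02), so after 17 stages the overall factor is α^17 = (3.02/2.02)^(17/2).
= 1.49505^(17/2) = 30.5.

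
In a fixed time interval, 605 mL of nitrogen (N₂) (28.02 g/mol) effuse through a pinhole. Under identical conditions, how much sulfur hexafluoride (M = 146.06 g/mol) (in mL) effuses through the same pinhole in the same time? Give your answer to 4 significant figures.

265.0 mL

Graham's law gives rate_SF₆/rate_N₂ = √(M_N₂/M_SF₆) = √(28.02/146.06) = √0.1918 = 0.4380.
So the volume for SF₆ is 605 × 0.4380 = 265.0 mL.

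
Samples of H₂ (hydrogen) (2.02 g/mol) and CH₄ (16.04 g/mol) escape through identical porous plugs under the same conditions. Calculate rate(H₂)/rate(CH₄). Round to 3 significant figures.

2.82

Since effusion rate ∝ 1/√M, rate_H₂/rate_CH₄ = √(M_CH₄/M_H₂) = √(16.04/2.02) = √7.941 = 2.82.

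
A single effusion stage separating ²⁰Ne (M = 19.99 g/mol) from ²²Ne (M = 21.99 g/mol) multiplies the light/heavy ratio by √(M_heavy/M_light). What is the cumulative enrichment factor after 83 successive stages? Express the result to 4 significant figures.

52.31

Each stage multiplies the ratio by α = √(21.99/19.99), so after 83 stages the overall factor is α^83 = (21.99/19.99)^(83/2).
= 1.10005^(83/2) = 52.31.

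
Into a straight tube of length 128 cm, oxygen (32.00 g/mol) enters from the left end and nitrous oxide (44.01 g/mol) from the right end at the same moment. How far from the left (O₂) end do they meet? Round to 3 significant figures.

Distances travelled in equal time are proportional to diffusion rates, so d_O₂/d_N₂O = √(M_N₂O/M_O₂) = √(44.01/32.00) = 1.173.
With d_O₂ + d_N₂O = 128 cm, d_N₂O = 128/(1 + 1.173) = 58.91 cm.
d_O₂ = 128 − 58.91 = 69.1 cm.

69.1 cm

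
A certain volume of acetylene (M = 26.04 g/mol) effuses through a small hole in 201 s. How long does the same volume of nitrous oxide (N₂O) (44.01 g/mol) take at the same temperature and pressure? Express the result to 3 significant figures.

By Graham's law, t_N₂O/t_C₂H₂ = √(M_N₂O/M_C₂H₂) = √(44.01/26.04) = √1.690 = 1.300.
So the time for N₂O is 201 × 1.300 = 261 s.

261 s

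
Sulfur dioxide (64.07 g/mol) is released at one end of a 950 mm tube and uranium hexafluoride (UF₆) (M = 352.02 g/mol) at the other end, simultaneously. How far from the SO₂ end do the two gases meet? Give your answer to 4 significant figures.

Distances travelled in equal time are proportional to diffusion rates, so d_SO₂/d_UF₆ = √(M_UF₆/M_SO₂) = √(352.02/64.07) = 2.344.
With d_SO₂ + d_UF₆ = 950 mm, d_UF₆ = 950/(1 + 2.344) = 284.1 mm.
d_SO₂ = 950 − 284.1 = 665.9 mm.

665.9 mm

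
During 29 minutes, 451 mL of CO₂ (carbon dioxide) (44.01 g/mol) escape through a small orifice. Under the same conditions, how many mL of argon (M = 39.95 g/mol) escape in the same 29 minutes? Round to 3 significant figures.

Using Graham's law: rate_Ar/rate_CO₂ = √(M_CO₂/M_Ar) = √(44.01/39.95) = √1.102 = 1.050.
So the volume for Ar is 451 × 1.050 = 473 mL.

473 mL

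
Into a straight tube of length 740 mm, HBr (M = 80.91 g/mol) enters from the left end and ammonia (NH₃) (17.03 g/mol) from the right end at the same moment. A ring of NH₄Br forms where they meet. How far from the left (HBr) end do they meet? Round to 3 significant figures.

Graham's law gives d_HBr/d_NH₃ = rate_HBr/rate_NH₃ = √(M_NH₃/M_HBr) = √(17.03/80.91) = 0.4588.
With d_HBr + d_NH₃ = 740 mm, d_NH₃ = 740/(1 + 0.4588) = 507.3 mm.
d_HBr = 740 − 507.3 = 233 mm.

233 mm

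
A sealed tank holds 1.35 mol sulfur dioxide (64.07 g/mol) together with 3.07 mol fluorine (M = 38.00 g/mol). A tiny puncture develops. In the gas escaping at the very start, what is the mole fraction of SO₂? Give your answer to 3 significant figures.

0.253

Rate_i ∝ x_i/√M_i (Graham's law weighted by mole fraction), so the effusate composition follows n_i/√M_i.
So x_SO₂ in the escaping gas = (n_SO₂/√M_SO₂) / Σ(n_i/√M_i)
= (1.35/√64.07) / (1.35/√64.07 + 3.07/√38.00) = 0.1687/(0.1687 + 0.4980) = 0.253.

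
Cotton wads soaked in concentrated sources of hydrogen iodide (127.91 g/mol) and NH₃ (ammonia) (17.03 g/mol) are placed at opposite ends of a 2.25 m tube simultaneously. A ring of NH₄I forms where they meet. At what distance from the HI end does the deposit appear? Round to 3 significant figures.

0.602 m

Distances travelled in equal time are proportional to diffusion rates, so d_HI/d_NH₃ = √(M_NH₃/M_HI) = √(17.03/127.91) = 0.3649.
With d_HI + d_NH₃ = 2.25 m, d_NH₃ = 2.25/(1 + 0.3649) = 1.648 m.
d_HI = 2.25 − 1.648 = 0.602 m.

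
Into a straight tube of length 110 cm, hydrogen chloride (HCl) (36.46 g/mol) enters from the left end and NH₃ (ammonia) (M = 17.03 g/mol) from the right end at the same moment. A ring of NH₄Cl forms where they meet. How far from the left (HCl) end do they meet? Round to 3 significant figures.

44.7 cm

In equal time, each gas travels a distance ∝ its rate ∝ 1/√M, so d_HCl/d_NH₃ = √(M_NH₃/M_HCl) = √(17.03/36.46) = 0.6834.
With d_HCl + d_NH₃ = 110 cm, d_NH₃ = 110/(1 + 0.6834) = 65.34 cm.
d_HCl = 110 − 65.34 = 44.7 cm.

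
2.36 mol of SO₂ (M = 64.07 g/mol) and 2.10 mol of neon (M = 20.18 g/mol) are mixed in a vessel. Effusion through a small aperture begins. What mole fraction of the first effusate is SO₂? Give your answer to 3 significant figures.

0.387

Rate_i ∝ x_i/√M_i (Graham's law weighted by mole fraction), so the effusate composition follows n_i/√M_i.
x_SO₂(eff) = (n_SO₂/√M_SO₂) / (n_SO₂/√M_SO₂ + n_Ne/√M_Ne)
= (2.36/√64.07) / (2.36/√64.07 + 2.10/√20.18) = 0.2948/(0.2948 + 0.4675) = 0.387.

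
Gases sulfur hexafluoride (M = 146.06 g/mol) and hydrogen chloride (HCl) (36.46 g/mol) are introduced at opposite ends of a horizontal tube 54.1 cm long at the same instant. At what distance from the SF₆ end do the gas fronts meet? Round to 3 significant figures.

18.0 cm

The fronts meet when d_SF₆ + d_HCl = L with d_SF₆/d_HCl = √(M_HCl/M_SF₆) (Graham's law). Here √(M_HCl/M_SF₆) = √(36.46/146.06) = 0.4996.
With d_SF₆ + d_HCl = 54.1 cm, d_HCl = 54.1/(1 + 0.4996) = 36.08 cm.
d_SF₆ = 54.1 − 36.08 = 18.0 cm.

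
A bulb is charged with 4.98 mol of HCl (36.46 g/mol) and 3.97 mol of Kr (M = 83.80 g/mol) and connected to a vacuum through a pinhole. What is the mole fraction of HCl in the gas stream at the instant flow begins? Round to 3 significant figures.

Effusion rate of each component ∝ n_i/√M_i (partial pressure × 1/√M).
Mole fraction of HCl in the effusate = (n_HCl/√M_HCl) / (n_HCl/√M_HCl + n_Kr/√M_Kr)
= (4.98/√36.46) / (4.98/√36.46 + 3.97/√83.80) = 0.8247/(0.8247 + 0.4337) = 0.655.

0.655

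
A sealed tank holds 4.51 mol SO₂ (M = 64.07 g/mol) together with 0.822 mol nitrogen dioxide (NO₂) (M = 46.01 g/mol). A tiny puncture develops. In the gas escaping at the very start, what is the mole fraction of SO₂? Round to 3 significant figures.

Rate_i ∝ x_i/√M_i (Graham's law weighted by mole fraction), so the effusate composition follows n_i/√M_i.
Mole fraction of SO₂ in the effusate = (n_SO₂/√M_SO₂) / (n_SO₂/√M_SO₂ + n_NO₂/√M_NO₂)
= (4.51/√64.07) / (4.51/√64.07 + 0.822/√46.01) = 0.5634/(0.5634 + 0.1212) = 0.823.

0.823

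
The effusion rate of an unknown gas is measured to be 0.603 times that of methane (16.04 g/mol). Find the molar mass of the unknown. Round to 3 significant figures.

From Graham's law, rate_X/rate_CH₄ = √(M_CH₄/M_X).
0.603 = √(16.04/M_X)
M_X = 16.04 / 0.603² = 16.04 / 0.3636 = 44.1 g/mol

44.1 g/mol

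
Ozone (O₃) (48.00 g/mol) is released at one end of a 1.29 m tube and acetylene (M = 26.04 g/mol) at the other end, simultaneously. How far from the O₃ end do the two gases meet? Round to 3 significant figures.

Distances travelled in equal time are proportional to diffusion rates, so d_O₃/d_C₂H₂ = √(M_C₂H₂/M_O₃) = √(26.04/48.00) = 0.7365.
With d_O₃ + d_C₂H₂ = 1.29 m, d_C₂H₂ = 1.29/(1 + 0.7365) = 0.7429 m.
d_O₃ = 1.29 − 0.7429 = 0.547 m.

0.547 m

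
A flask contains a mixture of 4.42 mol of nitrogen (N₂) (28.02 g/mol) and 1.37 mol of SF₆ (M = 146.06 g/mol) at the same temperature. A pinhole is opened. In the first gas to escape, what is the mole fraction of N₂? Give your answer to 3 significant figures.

0.880

Each component's effusion rate ∝ (its partial pressure)·(1/√M) ∝ n_i/√M_i.
So x_N₂ in the escaping gas = (n_N₂/√M_N₂) / Σ(n_i/√M_i)
= (4.42/√28.02) / (4.42/√28.02 + 1.37/√146.06) = 0.8350/(0.8350 + 0.1134) = 0.880.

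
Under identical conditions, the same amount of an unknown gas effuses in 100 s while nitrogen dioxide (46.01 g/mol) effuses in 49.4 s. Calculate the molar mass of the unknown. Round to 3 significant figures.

By Graham's law, t_X/t_NO₂ = √(M_X/M_NO₂).
100/49.4 = 2.024 = √(M_X/46.01)
M_X = 46.01 × 2.024² = 46.01 × 4.098 = 189 g/mol

189 g/mol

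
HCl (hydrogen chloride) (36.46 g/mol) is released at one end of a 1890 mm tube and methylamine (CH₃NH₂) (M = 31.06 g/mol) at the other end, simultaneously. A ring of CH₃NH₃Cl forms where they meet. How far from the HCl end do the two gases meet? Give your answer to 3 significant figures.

907 mm

The fronts meet when d_HCl + d_CH₃NH₂ = L with d_HCl/d_CH₃NH₂ = √(M_CH₃NH₂/M_HCl) (Graham's law). Here √(M_CH₃NH₂/M_HCl) = √(31.06/36.46) = 0.9230.
With d_HCl + d_CH₃NH₂ = 1890 mm, d_CH₃NH₂ = 1890/(1 + 0.9230) = 982.8 mm.
d_HCl = 1890 − 982.8 = 907 mm.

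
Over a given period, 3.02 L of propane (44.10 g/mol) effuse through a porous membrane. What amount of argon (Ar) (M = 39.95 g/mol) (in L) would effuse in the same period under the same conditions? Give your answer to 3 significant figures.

By Graham's law, rate_Ar/rate_C₃H₈ = √(M_C₃H₈/M_Ar) = √(44.10/39.95) = √1.104 = 1.051.
So the volume for Ar is 3.02 × 1.051 = 3.17 L.

3.17 L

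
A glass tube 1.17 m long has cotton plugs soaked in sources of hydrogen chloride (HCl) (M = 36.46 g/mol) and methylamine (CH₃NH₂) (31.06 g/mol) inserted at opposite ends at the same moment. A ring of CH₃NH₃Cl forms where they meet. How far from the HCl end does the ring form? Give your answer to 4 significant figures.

0.5616 m

In equal time, each gas travels a distance ∝ its rate ∝ 1/√M, so d_HCl/d_CH₃NH₂ = √(M_CH₃NH₂/M_HCl) = √(31.06/36.46) = 0.9230.
With d_HCl + d_CH₃NH₂ = 1.17 m, d_CH₃NH₂ = 1.17/(1 + 0.9230) = 0.6084 m.
d_HCl = 1.17 − 0.6084 = 0.5616 m.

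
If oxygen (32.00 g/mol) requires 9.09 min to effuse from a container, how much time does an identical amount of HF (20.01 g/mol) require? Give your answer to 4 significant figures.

7.188 min

Using Graham's law: t_HF/t_O₂ = √(M_HF/M_O₂) = √(20.01/32.00) = √0.6253 = 0.7908.
So the time for HF is 9.09 × 0.7908 = 7.188 min.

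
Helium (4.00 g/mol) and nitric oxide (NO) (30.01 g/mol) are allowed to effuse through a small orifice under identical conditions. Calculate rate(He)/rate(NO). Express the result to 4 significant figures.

2.739

Graham's law gives rate_He/rate_NO = √(M_NO/M_He) = √(30.01/4.00) = √7.503 = 2.739.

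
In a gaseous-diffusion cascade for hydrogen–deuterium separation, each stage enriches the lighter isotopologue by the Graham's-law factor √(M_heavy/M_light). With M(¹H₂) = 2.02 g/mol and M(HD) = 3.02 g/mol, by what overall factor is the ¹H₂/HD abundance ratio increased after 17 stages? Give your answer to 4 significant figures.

The single-stage factor is √(M_heavy/M_light), so 17 stages give [√(3.02/2.02)]^17 = (3.02/2.02)^(17/2).
= 1.49505^(17/2) = 30.52.

30.52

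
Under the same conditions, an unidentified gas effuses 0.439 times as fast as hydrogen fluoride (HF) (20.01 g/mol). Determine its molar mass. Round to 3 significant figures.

Since effusion rate ∝ 1/√M, rate_X/rate_HF = √(M_HF/M_X).
0.439 = √(20.01/M_X)
M_X = 20.01 / 0.439² = 20.01 / 0.1927 = 104 g/mol

104 g/mol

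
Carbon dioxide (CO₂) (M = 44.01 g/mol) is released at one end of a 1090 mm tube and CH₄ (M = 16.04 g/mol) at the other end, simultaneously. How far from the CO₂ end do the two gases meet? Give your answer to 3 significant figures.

410 mm

The fronts meet when d_CO₂ + d_CH₄ = L with d_CO₂/d_CH₄ = √(M_CH₄/M_CO₂) (Graham's law). Here √(M_CH₄/M_CO₂) = √(16.04/44.01) = 0.6037.
With d_CO₂ + d_CH₄ = 1090 mm, d_CH₄ = 1090/(1 + 0.6037) = 679.7 mm.
d_CO₂ = 1090 − 679.7 = 410 mm.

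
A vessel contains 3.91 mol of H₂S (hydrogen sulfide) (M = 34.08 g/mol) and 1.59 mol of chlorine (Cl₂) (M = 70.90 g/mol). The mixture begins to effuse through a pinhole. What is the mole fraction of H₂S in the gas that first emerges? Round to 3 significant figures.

0.780

The effusion rate of species i is ∝ p_i/√M_i ∝ n_i/√M_i.
So x_H₂S in the escaping gas = (n_H₂S/√M_H₂S) / Σ(n_i/√M_i)
= (3.91/√34.08) / (3.91/√34.08 + 1.59/√70.90) = 0.6698/(0.6698 + 0.1888) = 0.780.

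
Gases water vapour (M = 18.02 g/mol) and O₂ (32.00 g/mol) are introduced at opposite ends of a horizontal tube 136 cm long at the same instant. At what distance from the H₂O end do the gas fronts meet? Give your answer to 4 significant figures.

77.70 cm

Distances travelled in equal time are proportional to diffusion rates, so d_H₂O/d_O₂ = √(M_O₂/M_H₂O) = √(32.00/18.02) = 1.333.
With d_H₂O + d_O₂ = 136 cm, d_O₂ = 136/(1 + 1.333) = 58.30 cm.
d_H₂O = 136 − 58.30 = 77.70 cm.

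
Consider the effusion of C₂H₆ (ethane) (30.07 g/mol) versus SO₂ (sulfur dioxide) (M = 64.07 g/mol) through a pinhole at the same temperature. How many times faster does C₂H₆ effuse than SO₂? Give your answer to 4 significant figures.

1.460

Using Graham's law: rate_C₂H₆/rate_SO₂ = √(M_SO₂/M_C₂H₆) = √(64.07/30.07) = √2.131 = 1.460.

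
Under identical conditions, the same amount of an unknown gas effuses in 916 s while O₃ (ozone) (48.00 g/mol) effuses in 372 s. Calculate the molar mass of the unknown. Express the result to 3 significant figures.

From Graham's law, t_X/t_O₃ = √(M_X/M_O₃).
916/372 = 2.462 = √(M_X/48.00)
M_X = 48.00 × 2.462² = 48.00 × 6.063 = 291 g/mol

291 g/mol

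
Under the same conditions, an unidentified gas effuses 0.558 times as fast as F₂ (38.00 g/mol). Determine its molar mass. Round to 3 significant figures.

122 g/mol

By Graham's law, rate_X/rate_F₂ = √(M_F₂/M_X).
0.558 = √(38.00/M_X)
M_X = 38.00 / 0.558² = 38.00 / 0.3114 = 122 g/mol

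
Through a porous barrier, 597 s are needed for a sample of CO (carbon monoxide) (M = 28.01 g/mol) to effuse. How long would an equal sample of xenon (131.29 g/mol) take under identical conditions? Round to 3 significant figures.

1290 s

Using Graham's law: t_Xe/t_CO = √(M_Xe/M_CO) = √(131.29/28.01) = √4.687 = 2.165.
So the time for Xe is 597 × 2.165 = 1290 s.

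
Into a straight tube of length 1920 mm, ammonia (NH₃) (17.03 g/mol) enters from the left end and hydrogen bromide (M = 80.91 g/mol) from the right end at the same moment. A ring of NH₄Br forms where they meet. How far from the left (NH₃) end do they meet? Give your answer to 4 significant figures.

The fronts meet when d_NH₃ + d_HBr = L with d_NH₃/d_HBr = √(M_HBr/M_NH₃) (Graham's law). Here √(M_HBr/M_NH₃) = √(80.91/17.03) = 2.180.
With d_NH₃ + d_HBr = 1920 mm, d_HBr = 1920/(1 + 2.180) = 603.8 mm.
d_NH₃ = 1920 − 603.8 = 1316 mm.

1316 mm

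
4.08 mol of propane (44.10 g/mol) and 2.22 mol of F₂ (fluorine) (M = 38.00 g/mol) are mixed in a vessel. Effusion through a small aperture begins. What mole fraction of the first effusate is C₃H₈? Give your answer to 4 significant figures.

Each component's effusion rate ∝ (its partial pressure)·(1/√M) ∝ n_i/√M_i.
So x_C₃H₈ in the escaping gas = (n_C₃H₈/√M_C₃H₈) / Σ(n_i/√M_i)
= (4.08/√44.10) / (4.08/√44.10 + 2.22/√38.00) = 0.6144/(0.6144 + 0.3601) = 0.6305.

0.6305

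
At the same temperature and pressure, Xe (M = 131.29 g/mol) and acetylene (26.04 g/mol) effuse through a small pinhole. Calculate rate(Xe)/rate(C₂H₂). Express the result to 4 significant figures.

0.4454

Using Graham's law: rate_Xe/rate_C₂H₂ = √(M_C₂H₂/M_Xe) = √(26.04/131.29) = √0.1983 = 0.4454.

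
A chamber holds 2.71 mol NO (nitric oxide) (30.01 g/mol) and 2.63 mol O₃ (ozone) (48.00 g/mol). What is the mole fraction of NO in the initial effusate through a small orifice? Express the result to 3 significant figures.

0.566

Effusion rate of each component ∝ n_i/√M_i (partial pressure × 1/√M).
So x_NO in the escaping gas = (n_NO/√M_NO) / Σ(n_i/√M_i)
= (2.71/√30.01) / (2.71/√30.01 + 2.63/√48.00) = 0.4947/(0.4947 + 0.3796) = 0.566.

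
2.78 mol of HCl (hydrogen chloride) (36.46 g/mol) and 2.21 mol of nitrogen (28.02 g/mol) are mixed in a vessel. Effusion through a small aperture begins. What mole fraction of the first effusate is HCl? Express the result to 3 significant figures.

Each component's effusion rate ∝ (its partial pressure)·(1/√M) ∝ n_i/√M_i.
x_HCl(eff) = (n_HCl/√M_HCl) / (n_HCl/√M_HCl + n_N₂/√M_N₂)
= (2.78/√36.46) / (2.78/√36.46 + 2.21/√28.02) = 0.4604/(0.4604 + 0.4175) = 0.524.

0.524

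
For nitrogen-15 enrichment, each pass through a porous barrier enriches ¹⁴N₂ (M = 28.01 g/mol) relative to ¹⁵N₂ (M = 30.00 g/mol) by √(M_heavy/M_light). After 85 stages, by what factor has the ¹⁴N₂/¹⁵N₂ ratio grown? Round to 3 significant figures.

Each stage multiplies the ratio by α = √(30.00/28.01), so after 85 stages the overall factor is α^85 = (30.00/28.01)^(85/2).
= 1.07105^(85/2) = 18.5.

18.5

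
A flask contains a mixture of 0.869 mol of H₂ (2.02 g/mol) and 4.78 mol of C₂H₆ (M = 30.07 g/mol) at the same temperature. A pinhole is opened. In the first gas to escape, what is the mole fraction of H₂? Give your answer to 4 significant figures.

0.4123

Each component's effusion rate ∝ (its partial pressure)·(1/√M) ∝ n_i/√M_i.
x_H₂(eff) = (n_H₂/√M_H₂) / (n_H₂/√M_H₂ + n_C₂H₆/√M_C₂H₆)
= (0.869/√2.02) / (0.869/√2.02 + 4.78/√30.07) = 0.6114/(0.6114 + 0.8717) = 0.4123.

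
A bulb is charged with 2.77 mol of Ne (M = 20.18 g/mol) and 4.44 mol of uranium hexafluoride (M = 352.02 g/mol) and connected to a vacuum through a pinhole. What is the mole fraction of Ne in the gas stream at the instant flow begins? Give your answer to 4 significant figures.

0.7227

Effusion rate of each component ∝ n_i/√M_i (partial pressure × 1/√M).
Mole fraction of Ne in the effusate = (n_Ne/√M_Ne) / (n_Ne/√M_Ne + n_UF₆/√M_UF₆)
= (2.77/√20.18) / (2.77/√20.18 + 4.44/√352.02) = 0.6166/(0.6166 + 0.2366) = 0.7227.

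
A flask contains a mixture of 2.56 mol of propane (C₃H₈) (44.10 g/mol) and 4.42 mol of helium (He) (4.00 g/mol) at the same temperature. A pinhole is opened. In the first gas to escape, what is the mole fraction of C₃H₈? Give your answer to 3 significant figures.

Effusion rate of each component ∝ n_i/√M_i (partial pressure × 1/√M).
So x_C₃H₈ in the escaping gas = (n_C₃H₈/√M_C₃H₈) / Σ(n_i/√M_i)
= (2.56/√44.10) / (2.56/√44.10 + 4.42/√4.00) = 0.3855/(0.3855 + 2.210) = 0.149.

0.149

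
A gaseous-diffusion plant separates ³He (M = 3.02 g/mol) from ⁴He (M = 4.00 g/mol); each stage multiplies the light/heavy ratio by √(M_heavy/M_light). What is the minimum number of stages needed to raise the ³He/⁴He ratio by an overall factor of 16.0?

Single-stage factor α = √(4.00/3.02), so ln α = ½ ln(1.32450) = 0.1405.
Need α^N ≥ 16.0 ⇒ N ≥ ln(16.0) / ln α = 2.773 / 0.1405 = 19.73.
Rounding up, N = 20 stages.

20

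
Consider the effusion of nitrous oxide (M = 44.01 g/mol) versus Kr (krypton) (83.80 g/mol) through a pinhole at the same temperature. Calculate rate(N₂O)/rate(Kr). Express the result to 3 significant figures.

1.38

Since effusion rate ∝ 1/√M, rate_N₂O/rate_Kr = √(M_Kr/M_N₂O) = √(83.80/44.01) = √1.904 = 1.38.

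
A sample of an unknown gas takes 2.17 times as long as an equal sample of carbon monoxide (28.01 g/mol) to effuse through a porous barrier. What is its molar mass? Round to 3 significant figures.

Since effusion rate ∝ 1/√M, t_X/t_CO = √(M_X/M_CO).
2.17 = √(M_X/28.01)
M_X = 28.01 × 2.17² = 28.01 × 4.709 = 132 g/mol

132 g/mol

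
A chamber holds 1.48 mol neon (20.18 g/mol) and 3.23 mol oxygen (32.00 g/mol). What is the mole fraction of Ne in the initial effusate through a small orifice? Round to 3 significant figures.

Effusion rate of each component ∝ n_i/√M_i (partial pressure × 1/√M).
Mole fraction of Ne in the effusate = (n_Ne/√M_Ne) / (n_Ne/√M_Ne + n_O₂/√M_O₂)
= (1.48/√20.18) / (1.48/√20.18 + 3.23/√32.00) = 0.3295/(0.3295 + 0.5710) = 0.366.

0.366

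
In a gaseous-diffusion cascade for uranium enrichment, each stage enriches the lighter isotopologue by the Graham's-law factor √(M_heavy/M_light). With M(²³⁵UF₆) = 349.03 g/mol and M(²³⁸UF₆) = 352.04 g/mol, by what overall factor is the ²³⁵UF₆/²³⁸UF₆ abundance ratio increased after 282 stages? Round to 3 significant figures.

3.36

Each stage multiplies the ratio by α = √(352.04/349.03), so after 282 stages the overall factor is α^282 = (352.04/349.03)^(282/2).
= 1.00862^141 = 3.36.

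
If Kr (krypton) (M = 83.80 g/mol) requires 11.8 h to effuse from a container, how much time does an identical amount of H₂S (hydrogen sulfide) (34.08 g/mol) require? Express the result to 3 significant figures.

7.53 h

From Graham's law, t_H₂S/t_Kr = √(M_H₂S/M_Kr) = √(34.08/83.80) = √0.4067 = 0.6377.
So the time for H₂S is 11.8 × 0.6377 = 7.53 h.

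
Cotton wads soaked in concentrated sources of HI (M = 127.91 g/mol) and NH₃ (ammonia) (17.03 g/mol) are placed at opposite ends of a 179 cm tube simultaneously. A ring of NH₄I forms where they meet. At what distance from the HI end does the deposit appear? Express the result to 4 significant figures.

The fronts meet when d_HI + d_NH₃ = L with d_HI/d_NH₃ = √(M_NH₃/M_HI) (Graham's law). Here √(M_NH₃/M_HI) = √(17.03/127.91) = 0.3649.
With d_HI + d_NH₃ = 179 cm, d_NH₃ = 179/(1 + 0.3649) = 131.1 cm.
d_HI = 179 − 131.1 = 47.85 cm.

47.85 cm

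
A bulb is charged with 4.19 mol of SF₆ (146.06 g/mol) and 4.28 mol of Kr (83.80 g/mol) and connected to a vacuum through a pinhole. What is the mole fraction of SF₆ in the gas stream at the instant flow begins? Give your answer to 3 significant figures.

Each component's effusion rate ∝ (its partial pressure)·(1/√M) ∝ n_i/√M_i.
x_SF₆(eff) = (n_SF₆/√M_SF₆) / (n_SF₆/√M_SF₆ + n_Kr/√M_Kr)
= (4.19/√146.06) / (4.19/√146.06 + 4.28/√83.80) = 0.3467/(0.3467 + 0.4675) = 0.426.

0.426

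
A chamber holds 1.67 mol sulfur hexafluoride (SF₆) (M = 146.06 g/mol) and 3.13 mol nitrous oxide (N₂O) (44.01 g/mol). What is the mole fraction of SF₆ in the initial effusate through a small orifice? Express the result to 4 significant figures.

Each component's effusion rate ∝ (its partial pressure)·(1/√M) ∝ n_i/√M_i.
x_SF₆(eff) = (n_SF₆/√M_SF₆) / (n_SF₆/√M_SF₆ + n_N₂O/√M_N₂O)
= (1.67/√146.06) / (1.67/√146.06 + 3.13/√44.01) = 0.1382/(0.1382 + 0.4718) = 0.2265.

0.2265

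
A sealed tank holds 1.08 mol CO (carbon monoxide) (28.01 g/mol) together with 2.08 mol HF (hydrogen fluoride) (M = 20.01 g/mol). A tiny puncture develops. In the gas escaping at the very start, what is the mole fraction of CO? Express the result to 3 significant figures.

Rate_i ∝ x_i/√M_i (Graham's law weighted by mole fraction), so the effusate composition follows n_i/√M_i.
So x_CO in the escaping gas = (n_CO/√M_CO) / Σ(n_i/√M_i)
= (1.08/√28.01) / (1.08/√28.01 + 2.08/√20.01) = 0.2041/(0.2041 + 0.4650) = 0.305.

0.305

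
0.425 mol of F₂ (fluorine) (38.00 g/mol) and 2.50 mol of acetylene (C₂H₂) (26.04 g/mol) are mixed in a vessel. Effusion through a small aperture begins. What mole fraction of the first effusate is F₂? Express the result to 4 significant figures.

Effusion rate of each component ∝ n_i/√M_i (partial pressure × 1/√M).
Mole fraction of F₂ in the effusate = (n_F₂/√M_F₂) / (n_F₂/√M_F₂ + n_C₂H₂/√M_C₂H₂)
= (0.425/√38.00) / (0.425/√38.00 + 2.50/√26.04) = 0.06894/(0.06894 + 0.4899) = 0.1234.

0.1234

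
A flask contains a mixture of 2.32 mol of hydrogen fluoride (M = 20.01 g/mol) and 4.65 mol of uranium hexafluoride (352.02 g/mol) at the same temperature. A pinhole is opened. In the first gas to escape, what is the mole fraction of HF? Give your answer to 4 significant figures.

Effusion rate of each component ∝ n_i/√M_i (partial pressure × 1/√M).
Mole fraction of HF in the effusate = (n_HF/√M_HF) / (n_HF/√M_HF + n_UF₆/√M_UF₆)
= (2.32/√20.01) / (2.32/√20.01 + 4.65/√352.02) = 0.5186/(0.5186 + 0.2478) = 0.6767.

0.6767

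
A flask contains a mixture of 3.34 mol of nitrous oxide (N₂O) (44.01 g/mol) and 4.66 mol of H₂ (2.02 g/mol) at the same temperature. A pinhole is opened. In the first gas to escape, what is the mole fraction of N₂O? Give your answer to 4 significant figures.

0.1331

The effusion rate of species i is ∝ p_i/√M_i ∝ n_i/√M_i.
So x_N₂O in the escaping gas = (n_N₂O/√M_N₂O) / Σ(n_i/√M_i)
= (3.34/√44.01) / (3.34/√44.01 + 4.66/√2.02) = 0.5035/(0.5035 + 3.279) = 0.1331.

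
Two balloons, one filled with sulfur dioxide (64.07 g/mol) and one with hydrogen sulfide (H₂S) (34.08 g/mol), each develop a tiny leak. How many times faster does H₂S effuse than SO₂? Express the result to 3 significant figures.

From Graham's law, rate_H₂S/rate_SO₂ = √(M_SO₂/M_H₂S) = √(64.07/34.08) = √1.880 = 1.37.

1.37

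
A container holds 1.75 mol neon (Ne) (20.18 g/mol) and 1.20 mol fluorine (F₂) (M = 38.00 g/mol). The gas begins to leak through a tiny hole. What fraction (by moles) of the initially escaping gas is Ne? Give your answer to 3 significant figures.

0.667

The effusion rate of species i is ∝ p_i/√M_i ∝ n_i/√M_i.
x_Ne(eff) = (n_Ne/√M_Ne) / (n_Ne/√M_Ne + n_F₂/√M_F₂)
= (1.75/√20.18) / (1.75/√20.18 + 1.20/√38.00) = 0.3896/(0.3896 + 0.1947) = 0.667.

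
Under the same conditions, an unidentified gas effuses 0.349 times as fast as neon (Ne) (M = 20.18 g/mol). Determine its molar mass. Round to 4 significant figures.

By Graham's law, rate_X/rate_Ne = √(M_Ne/M_X).
0.349 = √(20.18/M_X)
M_X = 20.18 / 0.349² = 20.18 / 0.1218 = 165.7 g/mol

165.7 g/mol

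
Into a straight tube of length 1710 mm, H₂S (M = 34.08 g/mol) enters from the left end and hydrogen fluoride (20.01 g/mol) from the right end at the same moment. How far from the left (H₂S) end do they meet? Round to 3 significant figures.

742 mm

Graham's law gives d_H₂S/d_HF = rate_H₂S/rate_HF = √(M_HF/M_H₂S) = √(20.01/34.08) = 0.7663.
With d_H₂S + d_HF = 1710 mm, d_HF = 1710/(1 + 0.7663) = 968.1 mm.
d_H₂S = 1710 − 968.1 = 742 mm.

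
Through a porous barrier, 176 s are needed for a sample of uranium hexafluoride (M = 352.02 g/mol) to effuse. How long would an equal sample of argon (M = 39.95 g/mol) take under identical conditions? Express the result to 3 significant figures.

By Graham's law, t_Ar/t_UF₆ = √(M_Ar/M_UF₆) = √(39.95/352.02) = √0.1135 = 0.3369.
So the time for Ar is 176 × 0.3369 = 59.3 s.

59.3 s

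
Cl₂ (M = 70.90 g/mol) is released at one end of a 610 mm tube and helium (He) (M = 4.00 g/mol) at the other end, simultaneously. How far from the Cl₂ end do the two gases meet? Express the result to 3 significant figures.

The fronts meet when d_Cl₂ + d_He = L with d_Cl₂/d_He = √(M_He/M_Cl₂) (Graham's law). Here √(M_He/M_Cl₂) = √(4.00/70.90) = 0.2375.
With d_Cl₂ + d_He = 610 mm, d_He = 610/(1 + 0.2375) = 492.9 mm.
d_Cl₂ = 610 − 492.9 = 117 mm.

117 mm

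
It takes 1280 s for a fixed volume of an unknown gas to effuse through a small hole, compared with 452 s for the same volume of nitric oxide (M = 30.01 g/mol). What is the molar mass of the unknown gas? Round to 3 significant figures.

241 g/mol

Since effusion rate ∝ 1/√M, t_X/t_NO = √(M_X/M_NO).
1280/452 = 2.832 = √(M_X/30.01)
M_X = 30.01 × 2.832² = 30.01 × 8.019 = 241 g/mol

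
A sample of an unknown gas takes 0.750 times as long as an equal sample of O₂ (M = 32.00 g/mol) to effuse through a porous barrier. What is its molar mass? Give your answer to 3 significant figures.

Since effusion rate ∝ 1/√M, t_X/t_O₂ = √(M_X/M_O₂).
0.750 = √(M_X/32.00)
M_X = 32.00 × 0.750² = 32.00 × 0.5625 = 18.0 g/mol

18.0 g/mol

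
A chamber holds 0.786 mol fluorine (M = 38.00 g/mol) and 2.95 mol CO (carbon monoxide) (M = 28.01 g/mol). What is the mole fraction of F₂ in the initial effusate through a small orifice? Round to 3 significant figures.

0.186

The effusion rate of species i is ∝ p_i/√M_i ∝ n_i/√M_i.
Mole fraction of F₂ in the effusate = (n_F₂/√M_F₂) / (n_F₂/√M_F₂ + n_CO/√M_CO)
= (0.786/√38.00) / (0.786/√38.00 + 2.95/√28.01) = 0.1275/(0.1275 + 0.5574) = 0.186.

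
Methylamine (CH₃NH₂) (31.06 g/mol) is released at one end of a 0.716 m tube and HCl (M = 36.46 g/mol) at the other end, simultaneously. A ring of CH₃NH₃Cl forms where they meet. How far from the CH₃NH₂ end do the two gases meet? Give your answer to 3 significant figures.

In equal time, each gas travels a distance ∝ its rate ∝ 1/√M, so d_CH₃NH₂/d_HCl = √(M_HCl/M_CH₃NH₂) = √(36.46/31.06) = 1.083.
With d_CH₃NH₂ + d_HCl = 0.716 m, d_HCl = 0.716/(1 + 1.083) = 0.3437 m.
d_CH₃NH₂ = 0.716 − 0.3437 = 0.372 m.

0.372 m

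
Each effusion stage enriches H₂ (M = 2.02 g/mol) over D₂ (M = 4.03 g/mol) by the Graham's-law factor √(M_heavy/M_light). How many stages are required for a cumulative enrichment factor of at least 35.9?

11

With α = √(4.03/2.02) per stage, ln α = ½ ln(1.99505) = 0.3453.
Need α^N ≥ 35.9 ⇒ N ≥ ln(35.9) / ln α = 3.581 / 0.3453 = 10.37.
Minimum whole number of stages: N = 11.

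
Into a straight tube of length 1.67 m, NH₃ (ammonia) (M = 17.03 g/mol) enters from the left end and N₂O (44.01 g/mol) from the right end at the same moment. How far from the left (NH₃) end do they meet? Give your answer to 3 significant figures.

Graham's law gives d_NH₃/d_N₂O = rate_NH₃/rate_N₂O = √(M_N₂O/M_NH₃) = √(44.01/17.03) = 1.608.
With d_NH₃ + d_N₂O = 1.67 m, d_N₂O = 1.67/(1 + 1.608) = 0.6404 m.
d_NH₃ = 1.67 − 0.6404 = 1.03 m.

1.03 m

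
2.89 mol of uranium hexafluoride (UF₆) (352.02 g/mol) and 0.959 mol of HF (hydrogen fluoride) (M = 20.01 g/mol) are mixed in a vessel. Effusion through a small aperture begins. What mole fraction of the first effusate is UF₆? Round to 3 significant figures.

Rate_i ∝ x_i/√M_i (Graham's law weighted by mole fraction), so the effusate composition follows n_i/√M_i.
x_UF₆(eff) = (n_UF₆/√M_UF₆) / (n_UF₆/√M_UF₆ + n_HF/√M_HF)
= (2.89/√352.02) / (2.89/√352.02 + 0.959/√20.01) = 0.1540/(0.1540 + 0.2144) = 0.418.

0.418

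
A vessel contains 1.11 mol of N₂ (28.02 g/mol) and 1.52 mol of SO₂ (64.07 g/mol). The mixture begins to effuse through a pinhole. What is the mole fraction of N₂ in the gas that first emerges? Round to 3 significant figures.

0.525

Effusion rate of each component ∝ n_i/√M_i (partial pressure × 1/√M).
x_N₂(eff) = (n_N₂/√M_N₂) / (n_N₂/√M_N₂ + n_SO₂/√M_SO₂)
= (1.11/√28.02) / (1.11/√28.02 + 1.52/√64.07) = 0.2097/(0.2097 + 0.1899) = 0.525.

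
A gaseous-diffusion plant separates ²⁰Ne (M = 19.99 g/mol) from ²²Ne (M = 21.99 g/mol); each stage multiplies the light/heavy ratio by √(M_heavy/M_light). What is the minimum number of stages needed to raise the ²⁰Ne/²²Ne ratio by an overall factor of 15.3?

58

Single-stage factor α = √(21.99/19.99), so ln α = ½ ln(1.10005) = 0.04768.
Need α^N ≥ 15.3 ⇒ N ≥ ln(15.3) / ln α = 2.728 / 0.04768 = 57.21.
Minimum whole number of stages: N = 58.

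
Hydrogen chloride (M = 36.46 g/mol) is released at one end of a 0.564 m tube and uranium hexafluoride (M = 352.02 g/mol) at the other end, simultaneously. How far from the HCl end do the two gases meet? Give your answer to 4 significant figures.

In equal time, each gas travels a distance ∝ its rate ∝ 1/√M, so d_HCl/d_UF₆ = √(M_UF₆/M_HCl) = √(352.02/36.46) = 3.107.
With d_HCl + d_UF₆ = 0.564 m, d_UF₆ = 0.564/(1 + 3.107) = 0.1373 m.
d_HCl = 0.564 − 0.1373 = 0.4267 m.

0.4267 m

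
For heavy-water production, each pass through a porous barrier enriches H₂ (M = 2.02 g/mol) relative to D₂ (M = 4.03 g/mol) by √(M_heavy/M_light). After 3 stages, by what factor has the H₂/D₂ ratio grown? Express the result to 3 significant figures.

The single-stage factor is √(M_heavy/M_light), so 3 stages give [√(4.03/2.02)]^3 = (4.03/2.02)^(3/2).
= 1.99505^(3/2) = 2.82.

2.82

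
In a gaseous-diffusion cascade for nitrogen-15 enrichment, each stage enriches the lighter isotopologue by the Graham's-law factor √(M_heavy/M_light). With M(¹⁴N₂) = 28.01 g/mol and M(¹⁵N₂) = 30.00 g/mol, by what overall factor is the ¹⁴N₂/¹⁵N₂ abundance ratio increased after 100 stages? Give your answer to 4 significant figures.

30.93

After 100 stages the ratio has grown by (√(30.00/28.01))^100 = (30.00/28.01)^(100/2).
= 1.07105^50 = 30.93.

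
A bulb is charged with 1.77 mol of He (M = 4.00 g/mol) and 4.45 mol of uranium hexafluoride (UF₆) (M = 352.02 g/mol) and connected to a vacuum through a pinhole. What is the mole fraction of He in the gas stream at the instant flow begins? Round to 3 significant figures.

Rate_i ∝ x_i/√M_i (Graham's law weighted by mole fraction), so the effusate composition follows n_i/√M_i.
So x_He in the escaping gas = (n_He/√M_He) / Σ(n_i/√M_i)
= (1.77/√4.00) / (1.77/√4.00 + 4.45/√352.02) = 0.8850/(0.8850 + 0.2372) = 0.789.

0.789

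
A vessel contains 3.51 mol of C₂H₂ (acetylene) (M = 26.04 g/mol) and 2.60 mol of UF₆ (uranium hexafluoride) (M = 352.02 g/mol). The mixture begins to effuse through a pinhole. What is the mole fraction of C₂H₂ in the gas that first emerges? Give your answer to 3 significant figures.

Rate_i ∝ x_i/√M_i (Graham's law weighted by mole fraction), so the effusate composition follows n_i/√M_i.
Mole fraction of C₂H₂ in the effusate = (n_C₂H₂/√M_C₂H₂) / (n_C₂H₂/√M_C₂H₂ + n_UF₆/√M_UF₆)
= (3.51/√26.04) / (3.51/√26.04 + 2.60/√352.02) = 0.6878/(0.6878 + 0.1386) = 0.832.

0.832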